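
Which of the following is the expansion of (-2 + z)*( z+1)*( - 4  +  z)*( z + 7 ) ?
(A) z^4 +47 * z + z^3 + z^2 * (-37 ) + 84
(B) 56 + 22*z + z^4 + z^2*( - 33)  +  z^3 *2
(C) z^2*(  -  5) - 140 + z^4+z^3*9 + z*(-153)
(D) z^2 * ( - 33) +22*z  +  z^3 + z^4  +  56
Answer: B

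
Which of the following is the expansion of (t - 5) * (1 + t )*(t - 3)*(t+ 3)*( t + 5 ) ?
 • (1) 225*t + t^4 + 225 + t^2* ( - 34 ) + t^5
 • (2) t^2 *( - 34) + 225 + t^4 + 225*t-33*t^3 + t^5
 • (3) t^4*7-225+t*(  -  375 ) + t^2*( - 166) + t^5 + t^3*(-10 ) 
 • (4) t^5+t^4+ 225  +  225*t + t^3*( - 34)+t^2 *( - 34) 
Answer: 4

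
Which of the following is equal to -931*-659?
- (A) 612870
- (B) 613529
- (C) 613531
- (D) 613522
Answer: B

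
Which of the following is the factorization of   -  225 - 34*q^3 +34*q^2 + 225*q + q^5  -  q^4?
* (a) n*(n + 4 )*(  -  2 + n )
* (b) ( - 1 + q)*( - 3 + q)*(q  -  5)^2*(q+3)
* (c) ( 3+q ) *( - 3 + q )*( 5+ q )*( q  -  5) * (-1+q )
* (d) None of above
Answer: c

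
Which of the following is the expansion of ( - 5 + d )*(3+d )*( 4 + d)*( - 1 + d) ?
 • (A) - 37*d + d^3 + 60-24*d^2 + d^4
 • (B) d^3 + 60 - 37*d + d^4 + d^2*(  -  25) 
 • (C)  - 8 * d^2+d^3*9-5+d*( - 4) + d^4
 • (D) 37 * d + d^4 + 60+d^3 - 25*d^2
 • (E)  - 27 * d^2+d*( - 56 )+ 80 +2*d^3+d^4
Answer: B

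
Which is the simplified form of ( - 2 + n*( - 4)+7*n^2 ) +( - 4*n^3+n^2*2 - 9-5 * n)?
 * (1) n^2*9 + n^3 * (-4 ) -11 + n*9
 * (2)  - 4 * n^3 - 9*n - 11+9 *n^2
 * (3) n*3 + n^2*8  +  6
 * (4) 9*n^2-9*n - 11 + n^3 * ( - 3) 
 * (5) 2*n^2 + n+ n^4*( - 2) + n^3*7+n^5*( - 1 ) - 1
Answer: 2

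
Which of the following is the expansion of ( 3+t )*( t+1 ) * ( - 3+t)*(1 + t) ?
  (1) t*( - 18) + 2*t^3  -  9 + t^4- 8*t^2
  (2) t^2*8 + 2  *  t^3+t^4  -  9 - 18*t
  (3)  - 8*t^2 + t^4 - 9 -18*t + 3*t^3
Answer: 1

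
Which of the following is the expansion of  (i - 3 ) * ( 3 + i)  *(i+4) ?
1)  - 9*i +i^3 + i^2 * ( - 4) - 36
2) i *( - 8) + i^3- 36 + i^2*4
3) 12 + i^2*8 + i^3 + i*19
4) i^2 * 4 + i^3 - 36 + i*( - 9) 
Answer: 4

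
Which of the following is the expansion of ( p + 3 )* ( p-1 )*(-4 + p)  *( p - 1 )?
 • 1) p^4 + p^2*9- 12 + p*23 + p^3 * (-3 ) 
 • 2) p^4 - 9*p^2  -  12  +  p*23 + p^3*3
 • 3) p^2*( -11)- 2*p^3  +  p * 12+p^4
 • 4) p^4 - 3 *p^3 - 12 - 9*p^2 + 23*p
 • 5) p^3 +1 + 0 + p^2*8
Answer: 4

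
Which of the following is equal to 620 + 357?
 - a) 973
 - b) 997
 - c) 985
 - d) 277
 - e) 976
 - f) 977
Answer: f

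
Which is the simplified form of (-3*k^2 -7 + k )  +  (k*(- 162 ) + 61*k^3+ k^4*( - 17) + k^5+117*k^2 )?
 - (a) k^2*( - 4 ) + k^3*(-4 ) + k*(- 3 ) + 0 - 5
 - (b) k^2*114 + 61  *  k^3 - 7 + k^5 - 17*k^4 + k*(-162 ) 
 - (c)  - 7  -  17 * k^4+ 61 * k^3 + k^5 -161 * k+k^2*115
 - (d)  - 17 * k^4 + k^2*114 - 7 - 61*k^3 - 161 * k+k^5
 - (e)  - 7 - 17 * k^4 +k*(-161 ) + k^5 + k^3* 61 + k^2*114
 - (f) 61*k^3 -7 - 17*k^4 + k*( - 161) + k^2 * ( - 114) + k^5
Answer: e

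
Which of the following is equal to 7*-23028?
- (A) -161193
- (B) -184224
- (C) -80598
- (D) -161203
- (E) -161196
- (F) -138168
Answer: E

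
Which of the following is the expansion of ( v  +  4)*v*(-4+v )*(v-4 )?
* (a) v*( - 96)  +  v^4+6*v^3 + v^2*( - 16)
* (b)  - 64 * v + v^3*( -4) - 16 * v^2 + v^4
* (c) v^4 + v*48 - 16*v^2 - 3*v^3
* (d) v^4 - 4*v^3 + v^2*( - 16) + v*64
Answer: d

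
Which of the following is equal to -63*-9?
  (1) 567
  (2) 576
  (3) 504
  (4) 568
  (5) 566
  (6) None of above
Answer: 1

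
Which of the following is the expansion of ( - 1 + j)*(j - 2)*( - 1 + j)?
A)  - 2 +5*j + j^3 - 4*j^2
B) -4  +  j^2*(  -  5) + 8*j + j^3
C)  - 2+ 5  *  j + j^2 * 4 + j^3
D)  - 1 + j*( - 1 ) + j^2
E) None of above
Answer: A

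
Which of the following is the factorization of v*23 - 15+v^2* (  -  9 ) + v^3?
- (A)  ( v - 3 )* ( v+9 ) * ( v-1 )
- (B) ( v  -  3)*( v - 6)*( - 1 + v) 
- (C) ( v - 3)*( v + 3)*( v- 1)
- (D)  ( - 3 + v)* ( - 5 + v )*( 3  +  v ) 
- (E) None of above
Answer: E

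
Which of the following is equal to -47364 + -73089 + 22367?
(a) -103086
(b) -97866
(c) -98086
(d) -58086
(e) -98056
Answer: c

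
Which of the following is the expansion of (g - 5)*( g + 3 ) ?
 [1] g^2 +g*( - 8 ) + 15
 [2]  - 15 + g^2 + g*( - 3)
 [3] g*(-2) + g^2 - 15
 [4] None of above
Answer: 3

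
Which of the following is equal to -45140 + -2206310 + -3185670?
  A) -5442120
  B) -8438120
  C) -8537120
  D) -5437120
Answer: D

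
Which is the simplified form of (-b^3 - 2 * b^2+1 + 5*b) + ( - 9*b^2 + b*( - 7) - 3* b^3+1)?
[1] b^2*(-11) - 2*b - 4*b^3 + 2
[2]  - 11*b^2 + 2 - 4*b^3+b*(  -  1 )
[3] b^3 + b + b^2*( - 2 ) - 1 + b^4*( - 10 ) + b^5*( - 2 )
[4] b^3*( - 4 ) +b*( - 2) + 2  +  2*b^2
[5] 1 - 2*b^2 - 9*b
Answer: 1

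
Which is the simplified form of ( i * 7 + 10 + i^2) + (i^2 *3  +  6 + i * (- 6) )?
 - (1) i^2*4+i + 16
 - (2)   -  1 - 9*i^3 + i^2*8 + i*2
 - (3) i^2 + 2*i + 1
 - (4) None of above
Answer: 1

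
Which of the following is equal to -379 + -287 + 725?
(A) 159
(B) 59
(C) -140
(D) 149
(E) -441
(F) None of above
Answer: B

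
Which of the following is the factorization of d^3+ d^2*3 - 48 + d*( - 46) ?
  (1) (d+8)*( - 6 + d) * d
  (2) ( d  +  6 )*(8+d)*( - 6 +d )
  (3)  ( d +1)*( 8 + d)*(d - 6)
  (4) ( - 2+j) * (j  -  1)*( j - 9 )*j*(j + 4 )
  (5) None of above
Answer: 3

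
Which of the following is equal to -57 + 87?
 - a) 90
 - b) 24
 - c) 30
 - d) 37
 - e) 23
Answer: c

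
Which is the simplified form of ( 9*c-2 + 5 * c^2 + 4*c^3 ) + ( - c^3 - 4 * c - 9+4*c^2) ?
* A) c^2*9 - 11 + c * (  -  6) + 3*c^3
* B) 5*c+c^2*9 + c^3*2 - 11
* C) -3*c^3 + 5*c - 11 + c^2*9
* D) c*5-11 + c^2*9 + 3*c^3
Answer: D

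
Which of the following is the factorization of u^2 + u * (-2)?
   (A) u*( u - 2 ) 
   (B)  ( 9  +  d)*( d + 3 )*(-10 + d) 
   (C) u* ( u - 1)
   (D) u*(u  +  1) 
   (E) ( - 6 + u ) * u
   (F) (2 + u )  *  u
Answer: A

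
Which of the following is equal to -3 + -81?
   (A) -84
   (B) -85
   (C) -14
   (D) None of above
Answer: A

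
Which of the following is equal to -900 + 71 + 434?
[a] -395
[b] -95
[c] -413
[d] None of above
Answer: a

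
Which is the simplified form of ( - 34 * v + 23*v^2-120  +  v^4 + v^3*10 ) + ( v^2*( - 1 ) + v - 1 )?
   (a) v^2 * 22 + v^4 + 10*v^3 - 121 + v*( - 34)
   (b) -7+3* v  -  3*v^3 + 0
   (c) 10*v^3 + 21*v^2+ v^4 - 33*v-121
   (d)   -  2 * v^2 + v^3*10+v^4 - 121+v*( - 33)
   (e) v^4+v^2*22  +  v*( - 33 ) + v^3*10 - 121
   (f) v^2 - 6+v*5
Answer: e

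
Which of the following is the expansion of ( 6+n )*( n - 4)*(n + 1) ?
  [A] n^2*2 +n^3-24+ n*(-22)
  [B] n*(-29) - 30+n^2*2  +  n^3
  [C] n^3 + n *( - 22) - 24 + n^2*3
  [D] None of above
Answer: C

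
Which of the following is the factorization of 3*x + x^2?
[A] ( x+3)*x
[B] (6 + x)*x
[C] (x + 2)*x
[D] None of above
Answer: A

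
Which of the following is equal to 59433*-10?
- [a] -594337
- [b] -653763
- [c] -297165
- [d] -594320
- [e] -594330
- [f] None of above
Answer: e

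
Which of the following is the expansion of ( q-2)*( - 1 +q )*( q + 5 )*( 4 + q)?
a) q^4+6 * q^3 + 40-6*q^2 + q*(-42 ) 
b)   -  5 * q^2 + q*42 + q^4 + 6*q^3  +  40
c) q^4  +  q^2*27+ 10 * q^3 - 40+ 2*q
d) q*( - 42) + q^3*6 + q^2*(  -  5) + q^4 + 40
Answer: d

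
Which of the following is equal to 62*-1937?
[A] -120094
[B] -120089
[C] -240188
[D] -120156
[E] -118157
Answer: A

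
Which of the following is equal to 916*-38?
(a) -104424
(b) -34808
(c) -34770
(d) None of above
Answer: b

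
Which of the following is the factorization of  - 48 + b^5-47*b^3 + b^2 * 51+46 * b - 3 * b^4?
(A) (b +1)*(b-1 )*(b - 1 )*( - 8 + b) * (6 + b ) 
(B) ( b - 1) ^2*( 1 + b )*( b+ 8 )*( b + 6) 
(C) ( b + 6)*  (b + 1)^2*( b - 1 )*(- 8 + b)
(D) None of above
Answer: A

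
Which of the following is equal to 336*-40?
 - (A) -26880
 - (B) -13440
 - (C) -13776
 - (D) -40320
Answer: B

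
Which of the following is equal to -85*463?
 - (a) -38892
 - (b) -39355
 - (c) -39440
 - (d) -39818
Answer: b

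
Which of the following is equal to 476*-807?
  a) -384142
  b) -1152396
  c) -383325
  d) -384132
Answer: d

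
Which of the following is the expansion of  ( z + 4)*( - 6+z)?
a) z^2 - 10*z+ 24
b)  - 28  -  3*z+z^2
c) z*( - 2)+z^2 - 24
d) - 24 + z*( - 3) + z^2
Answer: c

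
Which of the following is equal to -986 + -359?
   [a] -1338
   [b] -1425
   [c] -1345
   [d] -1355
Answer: c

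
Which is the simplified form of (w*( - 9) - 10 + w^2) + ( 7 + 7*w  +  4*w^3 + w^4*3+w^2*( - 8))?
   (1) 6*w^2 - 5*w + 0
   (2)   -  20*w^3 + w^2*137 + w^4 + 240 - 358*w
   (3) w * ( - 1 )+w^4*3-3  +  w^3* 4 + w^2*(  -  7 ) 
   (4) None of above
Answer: 4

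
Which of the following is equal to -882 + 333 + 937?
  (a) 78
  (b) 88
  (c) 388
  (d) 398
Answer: c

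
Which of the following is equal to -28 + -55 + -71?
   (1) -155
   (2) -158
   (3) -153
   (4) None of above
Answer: 4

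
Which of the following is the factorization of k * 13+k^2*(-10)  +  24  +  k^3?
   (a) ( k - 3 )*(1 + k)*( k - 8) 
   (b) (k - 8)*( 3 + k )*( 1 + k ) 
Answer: a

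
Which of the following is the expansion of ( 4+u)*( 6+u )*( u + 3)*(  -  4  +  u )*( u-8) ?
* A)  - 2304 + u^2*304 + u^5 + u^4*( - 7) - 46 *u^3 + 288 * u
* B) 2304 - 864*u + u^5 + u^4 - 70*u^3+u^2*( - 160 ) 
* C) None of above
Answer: C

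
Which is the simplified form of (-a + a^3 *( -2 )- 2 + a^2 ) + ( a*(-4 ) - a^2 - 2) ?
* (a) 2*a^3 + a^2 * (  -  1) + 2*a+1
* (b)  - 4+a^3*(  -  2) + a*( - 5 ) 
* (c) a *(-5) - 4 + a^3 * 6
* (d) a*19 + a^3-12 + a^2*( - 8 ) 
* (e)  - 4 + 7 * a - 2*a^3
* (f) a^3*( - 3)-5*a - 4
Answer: b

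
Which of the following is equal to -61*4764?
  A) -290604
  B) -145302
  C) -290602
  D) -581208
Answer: A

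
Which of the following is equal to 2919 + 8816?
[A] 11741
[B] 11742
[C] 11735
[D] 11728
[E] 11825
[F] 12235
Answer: C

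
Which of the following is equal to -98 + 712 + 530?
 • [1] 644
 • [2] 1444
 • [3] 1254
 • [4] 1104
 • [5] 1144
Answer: 5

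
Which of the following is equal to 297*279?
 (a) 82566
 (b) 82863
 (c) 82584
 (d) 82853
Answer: b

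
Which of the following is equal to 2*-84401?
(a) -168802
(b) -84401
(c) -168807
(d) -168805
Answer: a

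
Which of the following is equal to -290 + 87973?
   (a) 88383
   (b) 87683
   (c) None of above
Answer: b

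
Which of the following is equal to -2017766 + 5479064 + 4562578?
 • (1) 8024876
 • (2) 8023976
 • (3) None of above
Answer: 3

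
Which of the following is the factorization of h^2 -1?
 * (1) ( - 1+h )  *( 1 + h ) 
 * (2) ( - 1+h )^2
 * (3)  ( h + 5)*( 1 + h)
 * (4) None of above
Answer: 1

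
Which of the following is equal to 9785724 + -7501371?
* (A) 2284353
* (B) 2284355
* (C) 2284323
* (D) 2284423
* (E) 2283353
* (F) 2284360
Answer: A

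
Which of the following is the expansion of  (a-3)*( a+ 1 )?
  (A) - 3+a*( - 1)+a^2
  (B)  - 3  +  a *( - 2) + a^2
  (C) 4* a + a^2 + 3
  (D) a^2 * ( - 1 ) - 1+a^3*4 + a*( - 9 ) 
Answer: B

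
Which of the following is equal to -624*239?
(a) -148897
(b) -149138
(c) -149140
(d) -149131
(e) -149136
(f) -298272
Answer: e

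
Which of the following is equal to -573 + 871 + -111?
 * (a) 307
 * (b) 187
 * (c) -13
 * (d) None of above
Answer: b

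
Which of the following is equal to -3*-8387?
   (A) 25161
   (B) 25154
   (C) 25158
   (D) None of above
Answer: A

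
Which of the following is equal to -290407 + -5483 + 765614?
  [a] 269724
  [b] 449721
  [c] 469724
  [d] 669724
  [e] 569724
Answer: c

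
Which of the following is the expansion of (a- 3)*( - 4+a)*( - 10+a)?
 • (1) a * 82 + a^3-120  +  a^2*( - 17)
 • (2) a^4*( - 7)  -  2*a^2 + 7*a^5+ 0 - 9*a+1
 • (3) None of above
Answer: 1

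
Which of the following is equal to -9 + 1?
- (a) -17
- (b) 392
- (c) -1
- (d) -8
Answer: d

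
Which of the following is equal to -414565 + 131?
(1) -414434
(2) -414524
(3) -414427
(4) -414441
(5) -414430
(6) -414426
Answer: 1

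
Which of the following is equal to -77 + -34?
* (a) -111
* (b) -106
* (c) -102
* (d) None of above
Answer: a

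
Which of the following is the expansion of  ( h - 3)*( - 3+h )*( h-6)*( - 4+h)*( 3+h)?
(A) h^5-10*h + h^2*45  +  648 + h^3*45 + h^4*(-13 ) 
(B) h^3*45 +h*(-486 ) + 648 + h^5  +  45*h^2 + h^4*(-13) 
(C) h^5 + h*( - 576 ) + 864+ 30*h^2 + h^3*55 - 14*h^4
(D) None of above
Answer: B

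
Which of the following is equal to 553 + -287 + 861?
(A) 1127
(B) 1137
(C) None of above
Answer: A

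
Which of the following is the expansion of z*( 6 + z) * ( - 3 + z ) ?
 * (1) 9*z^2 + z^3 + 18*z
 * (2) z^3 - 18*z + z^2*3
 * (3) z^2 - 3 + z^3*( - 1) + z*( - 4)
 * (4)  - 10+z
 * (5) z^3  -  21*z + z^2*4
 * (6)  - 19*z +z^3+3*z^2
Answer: 2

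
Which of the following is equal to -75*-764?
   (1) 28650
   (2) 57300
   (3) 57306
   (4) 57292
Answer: 2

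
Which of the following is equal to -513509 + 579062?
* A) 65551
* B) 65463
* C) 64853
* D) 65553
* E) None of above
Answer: D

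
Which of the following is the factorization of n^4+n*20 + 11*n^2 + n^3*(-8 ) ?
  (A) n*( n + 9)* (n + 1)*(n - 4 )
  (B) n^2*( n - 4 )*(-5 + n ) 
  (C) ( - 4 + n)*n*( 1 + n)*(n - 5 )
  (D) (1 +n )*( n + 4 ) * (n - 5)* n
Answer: C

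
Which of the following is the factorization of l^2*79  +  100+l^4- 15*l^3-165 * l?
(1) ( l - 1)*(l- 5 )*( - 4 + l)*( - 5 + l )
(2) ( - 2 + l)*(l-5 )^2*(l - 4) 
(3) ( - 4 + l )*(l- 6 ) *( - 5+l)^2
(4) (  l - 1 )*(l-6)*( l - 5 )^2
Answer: 1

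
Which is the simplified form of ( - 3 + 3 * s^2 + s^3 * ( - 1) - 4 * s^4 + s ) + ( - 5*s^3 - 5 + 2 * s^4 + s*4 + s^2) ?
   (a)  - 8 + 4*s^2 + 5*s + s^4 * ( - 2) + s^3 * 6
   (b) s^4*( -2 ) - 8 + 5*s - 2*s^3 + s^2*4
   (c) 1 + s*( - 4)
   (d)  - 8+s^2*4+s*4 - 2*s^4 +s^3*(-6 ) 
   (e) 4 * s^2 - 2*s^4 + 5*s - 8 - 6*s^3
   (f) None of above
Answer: e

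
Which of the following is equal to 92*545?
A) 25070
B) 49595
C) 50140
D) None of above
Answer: C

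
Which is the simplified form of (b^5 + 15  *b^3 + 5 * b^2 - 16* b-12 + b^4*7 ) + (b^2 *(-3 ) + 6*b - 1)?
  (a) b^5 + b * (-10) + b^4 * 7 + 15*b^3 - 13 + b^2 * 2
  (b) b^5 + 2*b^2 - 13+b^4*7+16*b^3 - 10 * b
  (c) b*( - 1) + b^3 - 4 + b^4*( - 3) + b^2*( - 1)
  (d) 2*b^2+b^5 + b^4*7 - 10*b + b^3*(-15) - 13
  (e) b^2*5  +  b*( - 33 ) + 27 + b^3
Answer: a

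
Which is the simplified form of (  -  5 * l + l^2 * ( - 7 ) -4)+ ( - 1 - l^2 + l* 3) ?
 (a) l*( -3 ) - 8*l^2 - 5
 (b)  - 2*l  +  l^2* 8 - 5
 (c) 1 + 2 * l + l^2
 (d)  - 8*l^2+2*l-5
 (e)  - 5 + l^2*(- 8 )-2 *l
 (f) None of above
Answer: e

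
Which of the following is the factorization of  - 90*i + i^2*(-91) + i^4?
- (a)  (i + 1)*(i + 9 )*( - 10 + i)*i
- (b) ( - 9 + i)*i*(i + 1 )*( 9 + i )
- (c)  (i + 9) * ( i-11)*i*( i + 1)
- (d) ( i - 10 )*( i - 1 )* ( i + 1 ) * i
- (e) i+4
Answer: a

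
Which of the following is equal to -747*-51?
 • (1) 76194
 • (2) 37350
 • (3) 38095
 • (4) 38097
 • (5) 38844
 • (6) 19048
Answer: 4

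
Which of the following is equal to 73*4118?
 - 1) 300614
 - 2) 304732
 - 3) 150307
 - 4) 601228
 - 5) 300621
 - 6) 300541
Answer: 1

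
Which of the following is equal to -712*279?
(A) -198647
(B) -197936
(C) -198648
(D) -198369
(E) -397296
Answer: C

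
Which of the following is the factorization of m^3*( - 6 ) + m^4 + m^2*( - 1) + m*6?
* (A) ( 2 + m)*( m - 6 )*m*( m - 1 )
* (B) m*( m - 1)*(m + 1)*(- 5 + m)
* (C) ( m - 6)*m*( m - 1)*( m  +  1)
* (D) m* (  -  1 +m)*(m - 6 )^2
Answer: C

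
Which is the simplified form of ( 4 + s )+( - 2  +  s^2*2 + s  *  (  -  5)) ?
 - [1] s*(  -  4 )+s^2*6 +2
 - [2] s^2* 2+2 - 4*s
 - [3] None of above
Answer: 2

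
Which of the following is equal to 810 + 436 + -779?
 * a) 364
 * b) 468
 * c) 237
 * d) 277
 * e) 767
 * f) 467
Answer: f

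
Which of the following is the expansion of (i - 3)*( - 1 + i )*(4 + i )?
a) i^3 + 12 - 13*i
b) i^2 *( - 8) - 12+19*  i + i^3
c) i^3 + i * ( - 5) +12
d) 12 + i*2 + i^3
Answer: a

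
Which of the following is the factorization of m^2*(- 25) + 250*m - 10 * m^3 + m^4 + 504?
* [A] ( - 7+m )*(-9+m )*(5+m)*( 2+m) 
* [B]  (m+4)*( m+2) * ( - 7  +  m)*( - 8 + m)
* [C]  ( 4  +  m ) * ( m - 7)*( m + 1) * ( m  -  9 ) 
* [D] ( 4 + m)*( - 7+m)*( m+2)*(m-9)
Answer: D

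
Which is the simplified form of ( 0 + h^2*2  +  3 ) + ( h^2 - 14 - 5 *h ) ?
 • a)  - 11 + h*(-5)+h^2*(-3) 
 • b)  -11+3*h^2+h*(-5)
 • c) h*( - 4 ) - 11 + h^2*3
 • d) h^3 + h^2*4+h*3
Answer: b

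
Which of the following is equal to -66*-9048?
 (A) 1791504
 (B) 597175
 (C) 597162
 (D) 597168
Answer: D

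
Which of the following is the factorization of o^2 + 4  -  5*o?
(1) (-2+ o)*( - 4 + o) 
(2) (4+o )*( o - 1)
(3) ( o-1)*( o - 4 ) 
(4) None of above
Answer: 3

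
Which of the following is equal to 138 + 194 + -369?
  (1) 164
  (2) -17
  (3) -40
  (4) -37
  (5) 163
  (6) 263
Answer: 4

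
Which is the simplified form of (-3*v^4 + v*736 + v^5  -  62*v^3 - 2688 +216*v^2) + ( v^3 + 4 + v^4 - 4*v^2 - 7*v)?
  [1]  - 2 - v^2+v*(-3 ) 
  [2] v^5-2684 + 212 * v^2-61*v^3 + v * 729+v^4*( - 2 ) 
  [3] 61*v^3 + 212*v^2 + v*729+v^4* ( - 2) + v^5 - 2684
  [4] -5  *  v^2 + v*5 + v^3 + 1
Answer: 2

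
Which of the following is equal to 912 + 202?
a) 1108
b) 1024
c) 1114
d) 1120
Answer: c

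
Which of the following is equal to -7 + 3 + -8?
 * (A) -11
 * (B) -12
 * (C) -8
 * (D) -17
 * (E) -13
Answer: B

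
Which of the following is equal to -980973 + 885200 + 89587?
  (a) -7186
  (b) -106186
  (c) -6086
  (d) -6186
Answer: d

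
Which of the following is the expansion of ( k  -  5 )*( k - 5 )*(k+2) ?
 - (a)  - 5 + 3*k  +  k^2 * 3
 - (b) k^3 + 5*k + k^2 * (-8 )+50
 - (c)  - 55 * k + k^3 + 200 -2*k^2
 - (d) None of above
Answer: b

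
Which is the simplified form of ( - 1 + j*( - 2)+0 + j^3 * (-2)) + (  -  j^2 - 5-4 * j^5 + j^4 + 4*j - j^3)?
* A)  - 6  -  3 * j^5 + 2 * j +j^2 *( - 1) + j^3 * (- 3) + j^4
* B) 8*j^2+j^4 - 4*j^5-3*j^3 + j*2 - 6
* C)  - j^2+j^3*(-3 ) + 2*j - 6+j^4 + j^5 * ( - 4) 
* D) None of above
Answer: C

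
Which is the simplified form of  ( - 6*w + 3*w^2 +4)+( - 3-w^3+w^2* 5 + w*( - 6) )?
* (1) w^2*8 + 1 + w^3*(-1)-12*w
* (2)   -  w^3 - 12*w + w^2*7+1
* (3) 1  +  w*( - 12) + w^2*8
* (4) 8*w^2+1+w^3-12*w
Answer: 1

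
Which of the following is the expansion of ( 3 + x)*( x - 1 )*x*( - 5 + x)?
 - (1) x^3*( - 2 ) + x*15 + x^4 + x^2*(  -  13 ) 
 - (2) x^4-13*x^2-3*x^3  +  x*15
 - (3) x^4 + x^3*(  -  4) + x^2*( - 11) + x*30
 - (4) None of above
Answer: 2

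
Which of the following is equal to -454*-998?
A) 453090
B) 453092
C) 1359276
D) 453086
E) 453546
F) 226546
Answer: B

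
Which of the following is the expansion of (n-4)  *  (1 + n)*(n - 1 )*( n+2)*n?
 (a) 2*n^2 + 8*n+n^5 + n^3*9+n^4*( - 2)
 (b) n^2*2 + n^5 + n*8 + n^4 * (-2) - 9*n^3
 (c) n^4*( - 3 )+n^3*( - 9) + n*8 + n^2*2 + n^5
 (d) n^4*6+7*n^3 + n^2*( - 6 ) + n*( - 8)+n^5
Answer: b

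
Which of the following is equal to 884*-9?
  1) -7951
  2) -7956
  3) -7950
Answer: 2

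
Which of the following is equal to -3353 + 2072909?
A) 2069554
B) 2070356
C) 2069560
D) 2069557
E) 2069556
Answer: E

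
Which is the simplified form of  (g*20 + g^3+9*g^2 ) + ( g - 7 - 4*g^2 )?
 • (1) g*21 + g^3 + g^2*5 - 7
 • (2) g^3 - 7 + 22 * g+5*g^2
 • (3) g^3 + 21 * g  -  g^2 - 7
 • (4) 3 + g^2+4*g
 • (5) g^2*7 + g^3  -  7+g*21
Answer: 1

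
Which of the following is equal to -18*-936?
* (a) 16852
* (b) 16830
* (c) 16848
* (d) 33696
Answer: c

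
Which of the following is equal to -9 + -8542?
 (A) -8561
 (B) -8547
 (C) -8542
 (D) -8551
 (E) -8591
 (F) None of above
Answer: D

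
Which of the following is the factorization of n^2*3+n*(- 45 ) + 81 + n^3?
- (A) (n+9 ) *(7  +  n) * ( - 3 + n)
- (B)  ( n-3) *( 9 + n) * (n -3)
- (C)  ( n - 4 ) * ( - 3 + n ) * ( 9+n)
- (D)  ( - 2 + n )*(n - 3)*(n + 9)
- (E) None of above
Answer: B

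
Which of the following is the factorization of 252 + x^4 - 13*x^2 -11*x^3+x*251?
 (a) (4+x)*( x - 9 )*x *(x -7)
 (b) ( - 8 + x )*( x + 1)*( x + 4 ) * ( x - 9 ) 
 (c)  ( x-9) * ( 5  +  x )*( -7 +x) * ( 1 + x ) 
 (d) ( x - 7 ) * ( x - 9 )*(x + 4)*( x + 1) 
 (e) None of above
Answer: d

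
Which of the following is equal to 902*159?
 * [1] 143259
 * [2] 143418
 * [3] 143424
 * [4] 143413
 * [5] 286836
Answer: 2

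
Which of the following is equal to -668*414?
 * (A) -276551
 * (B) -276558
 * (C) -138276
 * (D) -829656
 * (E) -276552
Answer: E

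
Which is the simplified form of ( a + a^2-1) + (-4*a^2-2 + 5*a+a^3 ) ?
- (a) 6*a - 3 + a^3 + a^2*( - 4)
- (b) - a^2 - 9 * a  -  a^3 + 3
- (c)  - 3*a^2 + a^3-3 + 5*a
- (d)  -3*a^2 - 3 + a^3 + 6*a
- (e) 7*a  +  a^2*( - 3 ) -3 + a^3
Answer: d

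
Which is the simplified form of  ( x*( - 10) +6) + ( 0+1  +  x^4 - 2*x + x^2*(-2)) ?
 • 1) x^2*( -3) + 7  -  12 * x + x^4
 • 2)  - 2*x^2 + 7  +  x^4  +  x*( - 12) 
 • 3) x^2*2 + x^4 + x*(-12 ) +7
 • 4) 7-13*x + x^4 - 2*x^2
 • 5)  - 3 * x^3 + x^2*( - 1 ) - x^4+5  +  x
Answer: 2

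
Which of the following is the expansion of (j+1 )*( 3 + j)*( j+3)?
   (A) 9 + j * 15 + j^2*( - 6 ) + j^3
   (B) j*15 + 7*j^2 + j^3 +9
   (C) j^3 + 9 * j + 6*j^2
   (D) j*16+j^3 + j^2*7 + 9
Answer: B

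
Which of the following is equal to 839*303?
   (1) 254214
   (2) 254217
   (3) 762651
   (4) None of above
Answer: 2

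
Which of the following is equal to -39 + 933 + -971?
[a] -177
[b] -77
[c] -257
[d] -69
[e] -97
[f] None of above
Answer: b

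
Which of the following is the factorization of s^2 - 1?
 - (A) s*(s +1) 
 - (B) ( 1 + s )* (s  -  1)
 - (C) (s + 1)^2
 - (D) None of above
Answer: B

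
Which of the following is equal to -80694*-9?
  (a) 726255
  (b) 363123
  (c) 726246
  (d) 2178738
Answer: c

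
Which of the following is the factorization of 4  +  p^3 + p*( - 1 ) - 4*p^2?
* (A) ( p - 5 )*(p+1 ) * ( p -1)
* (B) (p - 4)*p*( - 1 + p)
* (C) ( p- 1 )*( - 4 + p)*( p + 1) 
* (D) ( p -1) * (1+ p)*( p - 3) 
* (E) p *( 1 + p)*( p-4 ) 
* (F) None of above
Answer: C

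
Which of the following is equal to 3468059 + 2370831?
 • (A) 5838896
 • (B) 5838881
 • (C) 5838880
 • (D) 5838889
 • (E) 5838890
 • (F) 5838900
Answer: E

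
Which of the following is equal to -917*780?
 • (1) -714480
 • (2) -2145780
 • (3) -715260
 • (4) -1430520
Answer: 3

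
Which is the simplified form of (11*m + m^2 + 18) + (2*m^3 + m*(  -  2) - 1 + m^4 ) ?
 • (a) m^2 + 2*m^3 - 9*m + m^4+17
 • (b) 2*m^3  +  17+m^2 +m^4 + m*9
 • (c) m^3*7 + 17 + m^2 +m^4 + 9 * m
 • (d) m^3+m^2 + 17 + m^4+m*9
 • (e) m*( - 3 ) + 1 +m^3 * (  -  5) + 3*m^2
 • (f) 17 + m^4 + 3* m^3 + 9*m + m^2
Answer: b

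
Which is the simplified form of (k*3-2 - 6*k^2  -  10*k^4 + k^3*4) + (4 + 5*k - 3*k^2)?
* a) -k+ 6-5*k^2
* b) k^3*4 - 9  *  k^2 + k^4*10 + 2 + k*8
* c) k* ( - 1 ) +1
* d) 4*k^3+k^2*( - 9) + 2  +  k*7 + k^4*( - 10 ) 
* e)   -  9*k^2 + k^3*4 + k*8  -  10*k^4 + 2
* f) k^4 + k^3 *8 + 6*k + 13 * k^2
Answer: e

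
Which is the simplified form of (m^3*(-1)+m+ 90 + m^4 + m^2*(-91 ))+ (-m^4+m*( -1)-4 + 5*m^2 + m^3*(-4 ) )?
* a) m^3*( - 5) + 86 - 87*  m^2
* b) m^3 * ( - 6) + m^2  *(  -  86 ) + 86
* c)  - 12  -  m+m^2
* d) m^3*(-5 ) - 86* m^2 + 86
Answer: d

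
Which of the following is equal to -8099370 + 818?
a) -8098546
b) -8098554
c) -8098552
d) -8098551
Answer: c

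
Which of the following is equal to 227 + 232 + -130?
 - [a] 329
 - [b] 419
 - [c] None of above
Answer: a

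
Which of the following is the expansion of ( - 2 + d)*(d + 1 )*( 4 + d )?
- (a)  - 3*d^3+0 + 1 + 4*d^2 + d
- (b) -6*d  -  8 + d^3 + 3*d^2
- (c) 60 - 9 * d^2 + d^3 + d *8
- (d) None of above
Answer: b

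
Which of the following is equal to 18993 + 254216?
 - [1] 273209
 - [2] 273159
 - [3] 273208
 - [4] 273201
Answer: 1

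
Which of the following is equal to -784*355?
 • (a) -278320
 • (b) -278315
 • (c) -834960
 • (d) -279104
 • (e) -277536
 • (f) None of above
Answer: a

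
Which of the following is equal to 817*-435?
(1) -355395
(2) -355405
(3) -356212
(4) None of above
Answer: 1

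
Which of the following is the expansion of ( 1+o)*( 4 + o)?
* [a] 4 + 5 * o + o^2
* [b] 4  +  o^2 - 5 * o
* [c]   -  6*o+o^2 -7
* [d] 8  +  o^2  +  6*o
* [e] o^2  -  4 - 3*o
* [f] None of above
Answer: a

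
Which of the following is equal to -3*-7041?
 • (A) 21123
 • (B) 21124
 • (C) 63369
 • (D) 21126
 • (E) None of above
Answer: A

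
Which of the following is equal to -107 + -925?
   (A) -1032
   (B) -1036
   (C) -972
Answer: A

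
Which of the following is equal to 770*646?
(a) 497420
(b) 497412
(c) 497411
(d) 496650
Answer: a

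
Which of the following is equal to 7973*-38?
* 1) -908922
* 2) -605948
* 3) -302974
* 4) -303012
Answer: 3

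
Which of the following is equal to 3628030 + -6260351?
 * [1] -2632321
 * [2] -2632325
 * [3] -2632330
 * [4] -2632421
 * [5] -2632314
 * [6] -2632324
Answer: 1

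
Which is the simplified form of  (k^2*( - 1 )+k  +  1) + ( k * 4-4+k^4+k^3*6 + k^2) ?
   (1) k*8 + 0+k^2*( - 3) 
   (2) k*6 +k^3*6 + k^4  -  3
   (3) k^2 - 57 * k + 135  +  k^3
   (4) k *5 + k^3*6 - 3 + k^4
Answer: 4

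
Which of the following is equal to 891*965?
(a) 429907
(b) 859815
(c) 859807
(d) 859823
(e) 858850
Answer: b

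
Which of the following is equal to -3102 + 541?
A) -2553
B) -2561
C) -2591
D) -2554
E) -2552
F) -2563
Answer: B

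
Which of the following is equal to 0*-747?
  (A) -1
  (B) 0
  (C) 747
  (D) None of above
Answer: B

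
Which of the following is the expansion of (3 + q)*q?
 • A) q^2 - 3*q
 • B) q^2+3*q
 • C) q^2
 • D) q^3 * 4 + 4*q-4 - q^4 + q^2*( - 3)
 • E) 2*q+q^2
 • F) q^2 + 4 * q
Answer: B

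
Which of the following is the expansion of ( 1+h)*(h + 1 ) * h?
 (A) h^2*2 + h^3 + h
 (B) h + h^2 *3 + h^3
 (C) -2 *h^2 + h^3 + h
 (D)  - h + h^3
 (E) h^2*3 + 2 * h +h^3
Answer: A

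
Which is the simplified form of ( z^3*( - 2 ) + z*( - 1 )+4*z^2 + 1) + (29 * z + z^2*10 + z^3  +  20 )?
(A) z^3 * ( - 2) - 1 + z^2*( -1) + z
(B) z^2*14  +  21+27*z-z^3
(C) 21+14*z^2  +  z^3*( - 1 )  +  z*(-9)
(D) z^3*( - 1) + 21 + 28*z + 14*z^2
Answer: D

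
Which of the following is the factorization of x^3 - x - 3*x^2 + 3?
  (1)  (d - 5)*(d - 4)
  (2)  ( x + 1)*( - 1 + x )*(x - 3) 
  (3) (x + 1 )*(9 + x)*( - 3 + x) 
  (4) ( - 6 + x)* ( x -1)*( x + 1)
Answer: 2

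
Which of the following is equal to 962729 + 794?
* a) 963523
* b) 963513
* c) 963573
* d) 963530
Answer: a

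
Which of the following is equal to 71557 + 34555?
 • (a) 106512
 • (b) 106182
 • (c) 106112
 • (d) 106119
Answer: c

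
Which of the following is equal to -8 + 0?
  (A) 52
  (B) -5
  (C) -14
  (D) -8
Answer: D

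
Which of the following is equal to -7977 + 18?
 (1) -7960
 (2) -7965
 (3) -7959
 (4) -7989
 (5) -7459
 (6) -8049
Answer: 3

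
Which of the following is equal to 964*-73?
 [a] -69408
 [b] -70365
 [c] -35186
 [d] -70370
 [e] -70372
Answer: e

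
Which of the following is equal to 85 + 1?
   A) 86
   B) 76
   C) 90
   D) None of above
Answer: A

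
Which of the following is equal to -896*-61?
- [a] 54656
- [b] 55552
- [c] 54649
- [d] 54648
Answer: a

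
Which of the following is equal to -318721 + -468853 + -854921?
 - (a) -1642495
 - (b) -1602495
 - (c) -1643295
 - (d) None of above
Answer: a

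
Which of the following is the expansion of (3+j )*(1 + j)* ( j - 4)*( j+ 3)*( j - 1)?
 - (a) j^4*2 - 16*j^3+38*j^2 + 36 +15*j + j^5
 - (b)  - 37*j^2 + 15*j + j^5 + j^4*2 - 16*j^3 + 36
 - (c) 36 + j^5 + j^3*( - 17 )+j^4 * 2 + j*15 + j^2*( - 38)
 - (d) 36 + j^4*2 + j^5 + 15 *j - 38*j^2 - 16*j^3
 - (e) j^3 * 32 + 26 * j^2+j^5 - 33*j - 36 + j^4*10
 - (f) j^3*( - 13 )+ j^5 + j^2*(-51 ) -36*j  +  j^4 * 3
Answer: d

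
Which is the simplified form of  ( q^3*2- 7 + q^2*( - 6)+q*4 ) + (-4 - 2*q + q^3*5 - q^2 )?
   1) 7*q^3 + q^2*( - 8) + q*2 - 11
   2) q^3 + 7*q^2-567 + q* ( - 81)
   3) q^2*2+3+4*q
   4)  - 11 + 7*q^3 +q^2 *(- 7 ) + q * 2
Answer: 4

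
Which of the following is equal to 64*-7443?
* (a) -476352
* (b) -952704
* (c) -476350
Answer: a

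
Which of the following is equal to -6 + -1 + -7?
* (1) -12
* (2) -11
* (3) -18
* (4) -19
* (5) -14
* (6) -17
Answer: 5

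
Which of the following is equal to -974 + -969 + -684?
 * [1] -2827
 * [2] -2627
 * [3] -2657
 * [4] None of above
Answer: 2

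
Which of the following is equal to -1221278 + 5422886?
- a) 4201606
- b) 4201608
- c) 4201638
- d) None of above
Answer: b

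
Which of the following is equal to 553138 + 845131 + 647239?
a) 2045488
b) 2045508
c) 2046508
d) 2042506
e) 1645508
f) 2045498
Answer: b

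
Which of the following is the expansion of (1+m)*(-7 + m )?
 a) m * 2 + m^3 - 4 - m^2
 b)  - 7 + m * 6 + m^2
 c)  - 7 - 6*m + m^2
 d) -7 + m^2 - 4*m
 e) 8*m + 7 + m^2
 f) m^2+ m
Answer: c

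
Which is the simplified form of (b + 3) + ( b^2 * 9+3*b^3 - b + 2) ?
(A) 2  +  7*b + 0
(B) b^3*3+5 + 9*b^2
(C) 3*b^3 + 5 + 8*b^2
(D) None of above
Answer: B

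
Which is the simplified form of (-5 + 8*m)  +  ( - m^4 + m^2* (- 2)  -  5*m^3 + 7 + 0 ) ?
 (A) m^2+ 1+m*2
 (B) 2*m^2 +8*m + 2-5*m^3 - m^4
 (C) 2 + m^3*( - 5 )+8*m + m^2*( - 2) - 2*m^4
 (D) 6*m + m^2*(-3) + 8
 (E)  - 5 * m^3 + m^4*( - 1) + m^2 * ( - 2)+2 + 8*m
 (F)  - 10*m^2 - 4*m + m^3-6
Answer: E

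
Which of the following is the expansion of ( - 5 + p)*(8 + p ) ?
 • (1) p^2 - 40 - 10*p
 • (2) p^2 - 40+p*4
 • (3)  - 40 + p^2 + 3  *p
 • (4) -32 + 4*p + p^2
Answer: 3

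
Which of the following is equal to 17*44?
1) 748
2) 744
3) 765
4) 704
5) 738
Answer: 1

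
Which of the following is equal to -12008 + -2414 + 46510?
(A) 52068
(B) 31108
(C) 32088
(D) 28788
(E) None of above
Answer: C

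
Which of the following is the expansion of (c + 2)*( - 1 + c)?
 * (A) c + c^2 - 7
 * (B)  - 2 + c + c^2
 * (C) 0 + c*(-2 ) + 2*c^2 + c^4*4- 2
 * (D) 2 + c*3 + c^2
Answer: B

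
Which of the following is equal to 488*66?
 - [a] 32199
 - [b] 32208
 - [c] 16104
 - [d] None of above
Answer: b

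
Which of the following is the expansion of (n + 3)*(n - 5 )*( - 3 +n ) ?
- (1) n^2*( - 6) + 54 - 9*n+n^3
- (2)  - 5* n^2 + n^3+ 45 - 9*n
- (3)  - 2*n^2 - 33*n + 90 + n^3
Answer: 2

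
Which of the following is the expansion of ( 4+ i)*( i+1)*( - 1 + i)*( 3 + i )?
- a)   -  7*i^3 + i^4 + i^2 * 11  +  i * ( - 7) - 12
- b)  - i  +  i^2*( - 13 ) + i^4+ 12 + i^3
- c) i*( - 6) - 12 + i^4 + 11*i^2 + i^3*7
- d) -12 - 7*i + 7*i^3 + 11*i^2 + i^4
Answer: d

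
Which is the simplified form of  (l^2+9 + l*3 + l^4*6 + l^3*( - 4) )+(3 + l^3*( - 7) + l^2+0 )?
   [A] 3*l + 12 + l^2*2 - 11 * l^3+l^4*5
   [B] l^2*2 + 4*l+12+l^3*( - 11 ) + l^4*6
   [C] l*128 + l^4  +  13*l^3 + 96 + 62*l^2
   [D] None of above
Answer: D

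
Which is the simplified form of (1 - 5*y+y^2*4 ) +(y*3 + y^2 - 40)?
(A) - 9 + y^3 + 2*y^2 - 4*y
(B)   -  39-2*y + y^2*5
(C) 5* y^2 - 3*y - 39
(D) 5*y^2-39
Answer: B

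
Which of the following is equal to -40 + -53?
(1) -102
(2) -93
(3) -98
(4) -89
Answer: 2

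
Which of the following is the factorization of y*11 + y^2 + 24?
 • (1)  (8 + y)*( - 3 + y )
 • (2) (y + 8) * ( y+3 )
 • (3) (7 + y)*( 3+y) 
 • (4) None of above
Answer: 2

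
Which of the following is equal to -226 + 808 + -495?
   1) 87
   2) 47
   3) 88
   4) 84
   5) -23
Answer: 1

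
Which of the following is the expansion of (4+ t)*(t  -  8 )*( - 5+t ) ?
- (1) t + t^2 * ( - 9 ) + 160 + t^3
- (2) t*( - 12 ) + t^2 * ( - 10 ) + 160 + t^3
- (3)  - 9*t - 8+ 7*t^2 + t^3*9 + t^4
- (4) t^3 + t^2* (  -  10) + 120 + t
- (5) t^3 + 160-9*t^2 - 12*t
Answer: 5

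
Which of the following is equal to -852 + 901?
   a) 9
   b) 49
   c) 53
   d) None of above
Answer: b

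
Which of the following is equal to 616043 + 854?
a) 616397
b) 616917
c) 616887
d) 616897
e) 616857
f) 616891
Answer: d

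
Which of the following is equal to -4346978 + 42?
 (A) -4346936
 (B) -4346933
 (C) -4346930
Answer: A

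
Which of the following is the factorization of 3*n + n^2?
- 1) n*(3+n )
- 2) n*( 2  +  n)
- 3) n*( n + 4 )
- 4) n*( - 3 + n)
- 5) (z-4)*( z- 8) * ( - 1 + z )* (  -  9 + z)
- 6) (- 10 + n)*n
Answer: 1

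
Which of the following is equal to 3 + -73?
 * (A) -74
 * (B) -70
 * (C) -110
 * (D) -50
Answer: B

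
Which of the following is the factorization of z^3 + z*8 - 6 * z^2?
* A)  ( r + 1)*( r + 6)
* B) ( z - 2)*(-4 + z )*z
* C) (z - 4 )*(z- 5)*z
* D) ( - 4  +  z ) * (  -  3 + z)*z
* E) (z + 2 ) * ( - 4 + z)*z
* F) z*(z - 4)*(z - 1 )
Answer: B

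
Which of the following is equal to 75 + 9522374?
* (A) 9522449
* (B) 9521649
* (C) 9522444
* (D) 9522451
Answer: A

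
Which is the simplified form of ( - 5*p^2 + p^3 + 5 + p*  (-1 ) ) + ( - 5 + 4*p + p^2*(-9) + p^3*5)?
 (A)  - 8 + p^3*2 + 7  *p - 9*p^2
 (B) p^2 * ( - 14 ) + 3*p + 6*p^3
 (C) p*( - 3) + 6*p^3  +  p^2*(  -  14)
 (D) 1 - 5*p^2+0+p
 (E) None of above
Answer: B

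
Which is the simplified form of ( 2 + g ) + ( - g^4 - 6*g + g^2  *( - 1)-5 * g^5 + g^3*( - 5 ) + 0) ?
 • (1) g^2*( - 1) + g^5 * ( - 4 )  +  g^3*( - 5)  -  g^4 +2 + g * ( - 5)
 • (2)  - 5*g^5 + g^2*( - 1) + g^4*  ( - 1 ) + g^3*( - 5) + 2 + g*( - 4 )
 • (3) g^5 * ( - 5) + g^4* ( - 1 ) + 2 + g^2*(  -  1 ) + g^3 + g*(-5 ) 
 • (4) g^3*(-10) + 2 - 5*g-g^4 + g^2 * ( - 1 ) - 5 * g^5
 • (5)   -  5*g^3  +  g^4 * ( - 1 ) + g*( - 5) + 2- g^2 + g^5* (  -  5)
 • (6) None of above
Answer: 5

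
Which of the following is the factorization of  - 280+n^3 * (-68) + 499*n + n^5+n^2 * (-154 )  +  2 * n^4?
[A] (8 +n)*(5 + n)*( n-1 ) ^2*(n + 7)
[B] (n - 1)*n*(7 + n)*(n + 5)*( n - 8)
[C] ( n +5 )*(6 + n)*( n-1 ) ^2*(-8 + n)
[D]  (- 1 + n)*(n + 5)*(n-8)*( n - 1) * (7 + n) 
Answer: D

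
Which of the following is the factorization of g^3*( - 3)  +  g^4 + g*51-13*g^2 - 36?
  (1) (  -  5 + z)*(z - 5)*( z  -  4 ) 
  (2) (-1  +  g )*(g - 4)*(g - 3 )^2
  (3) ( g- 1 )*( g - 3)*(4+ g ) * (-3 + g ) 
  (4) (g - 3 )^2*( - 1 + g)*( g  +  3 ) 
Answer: 3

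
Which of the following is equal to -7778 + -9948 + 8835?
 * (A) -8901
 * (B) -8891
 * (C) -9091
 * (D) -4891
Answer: B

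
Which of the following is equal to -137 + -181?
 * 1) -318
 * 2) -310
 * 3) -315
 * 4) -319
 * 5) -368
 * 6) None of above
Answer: 1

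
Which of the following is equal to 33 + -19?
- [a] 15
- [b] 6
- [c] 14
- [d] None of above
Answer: c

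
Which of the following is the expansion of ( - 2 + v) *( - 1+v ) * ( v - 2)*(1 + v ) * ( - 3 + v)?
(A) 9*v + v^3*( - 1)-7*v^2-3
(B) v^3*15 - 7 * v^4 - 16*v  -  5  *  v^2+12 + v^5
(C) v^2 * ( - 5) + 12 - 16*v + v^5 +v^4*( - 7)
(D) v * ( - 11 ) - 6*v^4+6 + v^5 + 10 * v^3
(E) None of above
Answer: B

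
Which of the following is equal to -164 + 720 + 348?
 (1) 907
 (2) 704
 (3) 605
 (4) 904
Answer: 4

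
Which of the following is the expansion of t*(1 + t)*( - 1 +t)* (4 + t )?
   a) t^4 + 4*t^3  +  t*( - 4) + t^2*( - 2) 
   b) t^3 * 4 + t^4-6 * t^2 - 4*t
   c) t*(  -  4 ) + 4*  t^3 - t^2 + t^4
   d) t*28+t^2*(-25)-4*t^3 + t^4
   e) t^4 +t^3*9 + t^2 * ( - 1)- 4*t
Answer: c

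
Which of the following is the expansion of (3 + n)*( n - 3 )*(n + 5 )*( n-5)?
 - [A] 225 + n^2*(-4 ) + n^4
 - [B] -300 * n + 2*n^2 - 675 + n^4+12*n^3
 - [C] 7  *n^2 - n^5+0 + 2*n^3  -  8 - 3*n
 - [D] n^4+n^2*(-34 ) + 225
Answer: D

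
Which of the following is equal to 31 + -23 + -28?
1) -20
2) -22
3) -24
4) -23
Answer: 1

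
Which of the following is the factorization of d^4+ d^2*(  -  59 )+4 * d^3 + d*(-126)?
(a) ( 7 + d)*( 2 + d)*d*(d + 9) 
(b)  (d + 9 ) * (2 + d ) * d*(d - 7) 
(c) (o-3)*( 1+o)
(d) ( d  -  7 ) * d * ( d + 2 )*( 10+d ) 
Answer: b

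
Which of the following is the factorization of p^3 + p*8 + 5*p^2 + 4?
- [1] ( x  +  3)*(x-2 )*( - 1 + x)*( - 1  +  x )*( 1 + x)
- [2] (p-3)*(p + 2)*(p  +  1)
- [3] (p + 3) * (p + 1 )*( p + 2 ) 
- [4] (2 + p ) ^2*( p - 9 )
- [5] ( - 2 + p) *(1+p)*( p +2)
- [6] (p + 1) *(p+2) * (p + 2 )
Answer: 6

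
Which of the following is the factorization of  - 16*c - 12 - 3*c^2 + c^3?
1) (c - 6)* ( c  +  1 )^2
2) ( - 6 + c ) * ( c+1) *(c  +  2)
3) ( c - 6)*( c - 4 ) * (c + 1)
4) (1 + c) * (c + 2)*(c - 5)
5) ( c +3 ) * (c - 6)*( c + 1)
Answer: 2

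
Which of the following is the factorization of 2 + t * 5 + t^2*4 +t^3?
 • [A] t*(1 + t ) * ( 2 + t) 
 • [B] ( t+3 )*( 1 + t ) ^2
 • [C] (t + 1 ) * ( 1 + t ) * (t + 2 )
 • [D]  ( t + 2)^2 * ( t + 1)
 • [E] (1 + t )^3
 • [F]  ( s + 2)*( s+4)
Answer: C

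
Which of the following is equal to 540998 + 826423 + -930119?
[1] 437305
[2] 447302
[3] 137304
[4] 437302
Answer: 4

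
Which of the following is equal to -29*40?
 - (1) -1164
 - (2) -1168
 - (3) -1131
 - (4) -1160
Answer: 4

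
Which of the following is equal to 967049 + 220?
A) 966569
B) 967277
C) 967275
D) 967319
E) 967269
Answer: E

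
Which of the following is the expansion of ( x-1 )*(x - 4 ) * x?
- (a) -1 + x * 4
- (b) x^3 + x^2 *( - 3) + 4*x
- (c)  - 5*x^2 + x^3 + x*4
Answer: c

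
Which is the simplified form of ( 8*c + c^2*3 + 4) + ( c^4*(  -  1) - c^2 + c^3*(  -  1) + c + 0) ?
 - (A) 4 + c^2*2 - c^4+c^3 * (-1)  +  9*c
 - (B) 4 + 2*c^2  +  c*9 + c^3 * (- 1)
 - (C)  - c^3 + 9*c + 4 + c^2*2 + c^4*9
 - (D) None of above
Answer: A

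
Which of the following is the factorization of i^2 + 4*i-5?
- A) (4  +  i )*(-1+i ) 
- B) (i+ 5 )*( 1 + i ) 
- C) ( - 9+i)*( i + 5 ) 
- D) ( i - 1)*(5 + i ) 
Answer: D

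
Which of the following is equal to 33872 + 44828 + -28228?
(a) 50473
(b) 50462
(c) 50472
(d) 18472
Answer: c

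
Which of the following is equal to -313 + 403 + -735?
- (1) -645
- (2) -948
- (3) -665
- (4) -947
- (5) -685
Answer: 1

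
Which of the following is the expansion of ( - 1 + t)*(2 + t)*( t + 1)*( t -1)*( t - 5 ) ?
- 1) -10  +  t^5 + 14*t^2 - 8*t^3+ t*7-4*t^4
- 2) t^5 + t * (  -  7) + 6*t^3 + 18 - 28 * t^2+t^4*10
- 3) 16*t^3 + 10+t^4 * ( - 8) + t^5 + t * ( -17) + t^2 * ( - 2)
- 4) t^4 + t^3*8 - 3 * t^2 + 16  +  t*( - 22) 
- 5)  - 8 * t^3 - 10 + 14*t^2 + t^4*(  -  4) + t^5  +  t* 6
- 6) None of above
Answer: 1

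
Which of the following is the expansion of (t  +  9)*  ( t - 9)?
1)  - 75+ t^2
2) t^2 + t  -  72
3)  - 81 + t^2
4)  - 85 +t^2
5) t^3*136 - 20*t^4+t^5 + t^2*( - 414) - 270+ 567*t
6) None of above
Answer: 3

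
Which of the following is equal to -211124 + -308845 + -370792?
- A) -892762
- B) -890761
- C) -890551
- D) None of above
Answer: B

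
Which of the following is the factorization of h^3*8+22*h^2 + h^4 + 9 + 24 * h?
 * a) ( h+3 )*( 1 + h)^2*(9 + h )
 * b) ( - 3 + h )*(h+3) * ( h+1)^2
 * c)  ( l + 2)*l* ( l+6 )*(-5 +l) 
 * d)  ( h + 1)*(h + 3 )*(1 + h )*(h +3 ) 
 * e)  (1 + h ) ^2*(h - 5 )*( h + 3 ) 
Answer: d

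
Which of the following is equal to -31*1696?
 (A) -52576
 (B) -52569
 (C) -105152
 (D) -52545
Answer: A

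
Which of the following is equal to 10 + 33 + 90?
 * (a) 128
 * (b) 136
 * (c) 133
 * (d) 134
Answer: c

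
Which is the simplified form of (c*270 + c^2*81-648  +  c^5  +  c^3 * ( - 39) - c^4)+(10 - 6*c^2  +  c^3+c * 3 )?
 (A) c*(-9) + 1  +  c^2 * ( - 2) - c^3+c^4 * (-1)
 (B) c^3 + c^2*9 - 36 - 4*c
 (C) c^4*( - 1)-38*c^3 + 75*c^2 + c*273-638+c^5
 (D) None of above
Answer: C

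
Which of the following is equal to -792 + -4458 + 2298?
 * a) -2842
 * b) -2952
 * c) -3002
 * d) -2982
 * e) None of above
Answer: b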